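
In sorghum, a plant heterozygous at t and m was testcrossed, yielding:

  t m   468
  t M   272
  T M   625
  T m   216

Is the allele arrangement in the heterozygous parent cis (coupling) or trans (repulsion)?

cis

The two most frequent classes are T M (625) and t m (468); these are the parental (non-recombinant) types.
So the F1 carried T M on one chromosome and t m on the other — the recessive alleles are on the same chromosome (cis / coupling).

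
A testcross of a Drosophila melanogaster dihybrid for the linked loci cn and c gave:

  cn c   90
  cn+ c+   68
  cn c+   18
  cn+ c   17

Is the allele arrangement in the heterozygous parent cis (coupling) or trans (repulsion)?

The two most frequent classes are cn+ c+ (68) and cn c (90); these are the parental (non-recombinant) types.
So the F1 carried cn+ c+ on one chromosome and cn c on the other — the recessive alleles are on the same chromosome (cis / coupling).

cis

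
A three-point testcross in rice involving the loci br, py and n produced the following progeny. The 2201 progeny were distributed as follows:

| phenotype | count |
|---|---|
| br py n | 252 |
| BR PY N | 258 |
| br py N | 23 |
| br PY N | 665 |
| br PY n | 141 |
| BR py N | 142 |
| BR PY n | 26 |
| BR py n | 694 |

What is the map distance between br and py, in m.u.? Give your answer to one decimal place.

25.4 m.u.

The two most frequent reciprocal classes, br PY N and BR py n, are the parental types, so the F1 was br PY N / BR py n.
The two rarest classes, br py N and BR PY n, are the double crossovers. Comparing them with the parentals, only the py allele has switched, so py is the middle locus and the order is br – py – n.
Crossovers in the br–py interval produce the single-crossover classes BR PY N and br py n (258 + 252 = 510) plus the double crossovers (49).
RF(br–py) = (510 + 49) / 2201 = 559/2201 = 0.2540 → 25.4 m.u.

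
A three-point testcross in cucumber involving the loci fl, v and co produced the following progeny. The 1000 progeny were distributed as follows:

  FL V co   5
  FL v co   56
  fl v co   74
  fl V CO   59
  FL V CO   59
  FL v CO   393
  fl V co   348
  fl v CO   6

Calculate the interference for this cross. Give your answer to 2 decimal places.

The two most frequent reciprocal classes, FL v CO and fl V co, are the parental types, so the F1 was FL v CO / fl V co.
The two rarest classes, fl v CO and FL V co, are the double crossovers. Comparing them with the parentals, only the fl allele has switched, so fl is the middle locus and the order is co – fl – v.
co–fl: (115 + 11)/1000 = 0.1260; fl–v: (133 + 11)/1000 = 0.1440.
Expected DCO frequency = 0.1260 × 0.1440 ≈ 0.01814; observed = 11/1000 ≈ 0.01100.
Coefficient of coincidence = 0.01100/0.01814 ≈ 0.61; interference = 1 − 0.61 = 0.39.

0.39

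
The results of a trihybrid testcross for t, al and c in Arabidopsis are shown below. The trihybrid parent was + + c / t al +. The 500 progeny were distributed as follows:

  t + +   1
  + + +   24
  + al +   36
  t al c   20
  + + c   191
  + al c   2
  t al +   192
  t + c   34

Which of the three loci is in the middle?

The two rarest classes, + al c and t + +, are the double crossovers. Comparing them with the parentals, only the al allele has switched, so al is the middle locus and the order is t – al – c.

al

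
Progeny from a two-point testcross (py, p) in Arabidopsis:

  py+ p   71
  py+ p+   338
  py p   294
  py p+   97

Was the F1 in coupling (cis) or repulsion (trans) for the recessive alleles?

cis

The two most frequent classes are py+ p+ (338) and py p (294); these are the parental (non-recombinant) types.
So the F1 carried py+ p+ on one chromosome and py p on the other — the recessive alleles are on the same chromosome (cis / coupling).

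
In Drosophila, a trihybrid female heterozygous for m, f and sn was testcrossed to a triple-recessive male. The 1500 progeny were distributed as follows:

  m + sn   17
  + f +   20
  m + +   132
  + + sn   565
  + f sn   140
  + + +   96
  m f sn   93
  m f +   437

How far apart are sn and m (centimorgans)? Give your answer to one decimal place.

15.1 centimorgans

The two most frequent reciprocal classes, + + sn and m f +, are the parental types, so the F1 was + + sn / m f +.
The two rarest classes, m + sn and + f +, are the double crossovers. Comparing them with the parentals, only the m allele has switched, so m is the middle locus and the order is f – m – sn.
Crossovers in the m–sn interval produce the single-crossover classes + + + and m f sn (96 + 93 = 189) plus the double crossovers (37).
RF(m–sn) = (189 + 37) / 1500 = 226/1500 = 0.1507 → 15.1 centimorgans.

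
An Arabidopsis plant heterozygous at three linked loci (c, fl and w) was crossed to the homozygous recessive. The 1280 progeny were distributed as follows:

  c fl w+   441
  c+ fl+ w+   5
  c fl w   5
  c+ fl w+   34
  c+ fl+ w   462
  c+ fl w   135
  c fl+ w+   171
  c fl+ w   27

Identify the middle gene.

w

The two most frequent reciprocal classes, c+ fl+ w and c fl w+, are the parental types, so the F1 was c+ fl+ w / c fl w+.
The two rarest classes, c+ fl+ w+ and c fl w, are the double crossovers. Comparing them with the parentals, only the w allele has switched, so w is the middle locus and the order is fl – w – c.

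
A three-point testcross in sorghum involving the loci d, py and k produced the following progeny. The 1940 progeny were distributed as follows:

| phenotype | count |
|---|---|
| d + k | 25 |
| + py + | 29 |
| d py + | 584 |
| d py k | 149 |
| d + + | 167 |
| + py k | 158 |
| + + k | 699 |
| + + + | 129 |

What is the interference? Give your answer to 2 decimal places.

The two most frequent reciprocal classes, d py + and + + k, are the parental types, so the F1 was d py + / + + k.
The two rarest classes, + py + and d + k, are the double crossovers. Comparing them with the parentals, only the d allele has switched, so d is the middle locus and the order is k – d – py.
k–d: (278 + 54)/1940 = 0.1711; d–py: (325 + 54)/1940 = 0.1954.
Expected DCO frequency = 0.1711 × 0.1954 ≈ 0.03343; observed = 54/1940 ≈ 0.02784.
Coefficient of coincidence = 0.02784/0.03343 ≈ 0.83; interference = 1 − 0.83 = 0.17.

0.17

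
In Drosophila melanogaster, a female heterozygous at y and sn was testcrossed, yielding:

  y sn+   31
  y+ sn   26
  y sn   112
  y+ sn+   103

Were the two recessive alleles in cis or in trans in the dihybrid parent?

cis

The two most frequent classes are y+ sn+ (103) and y sn (112); these are the parental (non-recombinant) types.
So the F1 carried y+ sn+ on one chromosome and y sn on the other — the recessive alleles are on the same chromosome (cis / coupling).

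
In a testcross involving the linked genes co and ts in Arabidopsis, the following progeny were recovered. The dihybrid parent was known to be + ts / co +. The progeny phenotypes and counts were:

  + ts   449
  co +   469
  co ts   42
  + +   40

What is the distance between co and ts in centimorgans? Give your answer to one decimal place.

8.2 centimorgans

The recombinant classes are + + and co ts: 40 + 42 = 82.
Recombination frequency = 82/1000 = 0.0820 ≈ 8.2%, i.e. 8.2 centimorgans.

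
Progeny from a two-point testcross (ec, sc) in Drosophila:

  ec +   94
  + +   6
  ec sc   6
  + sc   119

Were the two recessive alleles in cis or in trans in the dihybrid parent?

The two most frequent classes are + sc (119) and ec + (94); these are the parental (non-recombinant) types.
So the F1 carried + sc on one chromosome and ec + on the other — the recessive alleles are on opposite chromosomes (trans / repulsion).

trans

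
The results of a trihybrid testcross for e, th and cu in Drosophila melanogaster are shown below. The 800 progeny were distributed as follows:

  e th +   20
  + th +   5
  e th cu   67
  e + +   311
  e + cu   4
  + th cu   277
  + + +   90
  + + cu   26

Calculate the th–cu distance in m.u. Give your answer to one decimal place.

6.9 m.u.

The two most frequent reciprocal classes, + th cu and e + +, are the parental types, so the F1 was + th cu / e + +.
The two rarest classes, + th + and e + cu, are the double crossovers. Comparing them with the parentals, only the cu allele has switched, so cu is the middle locus and the order is th – cu – e.
Crossovers in the th–cu interval produce the single-crossover classes + + cu and e th + (26 + 20 = 46) plus the double crossovers (9).
RF(th–cu) = (46 + 9) / 800 = 55/800 = 0.0688 → 6.9 m.u.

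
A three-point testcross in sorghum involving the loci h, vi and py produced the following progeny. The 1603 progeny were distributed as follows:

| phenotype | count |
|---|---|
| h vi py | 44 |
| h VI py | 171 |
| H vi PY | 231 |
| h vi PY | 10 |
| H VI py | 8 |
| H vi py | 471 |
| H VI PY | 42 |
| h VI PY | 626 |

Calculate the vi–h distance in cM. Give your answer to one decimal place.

6.5 cM

The two most frequent reciprocal classes, h VI PY and H vi py, are the parental types, so the F1 was h VI PY / H vi py.
The two rarest classes, h vi PY and H VI py, are the double crossovers. Comparing them with the parentals, only the vi allele has switched, so vi is the middle locus and the order is h – vi – py.
Crossovers in the h–vi interval produce the single-crossover classes H VI PY and h vi py (42 + 44 = 86) plus the double crossovers (18).
RF(h–vi) = (86 + 18) / 1603 = 104/1603 = 0.0649 → 6.5 cM.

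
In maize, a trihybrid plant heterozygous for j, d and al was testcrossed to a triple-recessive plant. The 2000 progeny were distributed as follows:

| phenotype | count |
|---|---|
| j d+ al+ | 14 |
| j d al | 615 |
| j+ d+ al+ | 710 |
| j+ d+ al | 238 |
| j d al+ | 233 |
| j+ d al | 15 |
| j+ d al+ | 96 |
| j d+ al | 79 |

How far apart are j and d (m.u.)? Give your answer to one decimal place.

The two most frequent reciprocal classes, j d al and j+ d+ al+, are the parental types, so the F1 was j d al / j+ d+ al+.
The two rarest classes, j+ d al and j d+ al+, are the double crossovers. Comparing them with the parentals, only the j allele has switched, so j is the middle locus and the order is d – j – al.
Crossovers in the d–j interval produce the single-crossover classes j d+ al and j+ d al+ (79 + 96 = 175) plus the double crossovers (29).
RF(d–j) = (175 + 29) / 2000 = 204/2000 = 0.1020 → 10.2 m.u.

10.2 m.u.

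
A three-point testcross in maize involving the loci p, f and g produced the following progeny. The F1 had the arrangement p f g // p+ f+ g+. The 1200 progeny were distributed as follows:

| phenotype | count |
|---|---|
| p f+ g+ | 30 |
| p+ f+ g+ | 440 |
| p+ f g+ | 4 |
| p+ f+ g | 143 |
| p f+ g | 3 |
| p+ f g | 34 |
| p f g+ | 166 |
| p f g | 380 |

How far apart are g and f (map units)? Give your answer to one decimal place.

26.3 map units

The two rarest classes, p f+ g and p+ f g+, are the double crossovers. Comparing them with the parentals, only the f allele has switched, so f is the middle locus and the order is p – f – g.
Crossovers in the f–g interval produce the single-crossover classes p f g+ and p+ f+ g (166 + 143 = 309) plus the double crossovers (7).
RF(f–g) = (309 + 7) / 1200 = 316/1200 = 0.2633 → 26.3 map units.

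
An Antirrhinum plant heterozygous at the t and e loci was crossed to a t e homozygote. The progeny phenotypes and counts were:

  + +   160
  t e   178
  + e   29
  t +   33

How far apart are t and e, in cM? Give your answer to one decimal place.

The two most frequent classes, + + (160) and t e (178), are the parental types, so the F1 was + + / t e.
The recombinant classes are + e and t +: 29 + 33 = 62.
Recombination frequency = 62/400 = 0.1550 ≈ 15.5%, i.e. 15.5 cM.

15.5 cM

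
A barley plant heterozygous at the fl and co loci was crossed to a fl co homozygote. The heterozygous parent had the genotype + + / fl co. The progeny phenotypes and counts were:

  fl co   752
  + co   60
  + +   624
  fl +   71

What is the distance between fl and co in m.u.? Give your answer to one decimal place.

8.7 m.u.

The recombinant classes are + co and fl +: 60 + 71 = 131.
Recombination frequency = 131/1507 = 0.0869 ≈ 8.7%, i.e. 8.7 m.u.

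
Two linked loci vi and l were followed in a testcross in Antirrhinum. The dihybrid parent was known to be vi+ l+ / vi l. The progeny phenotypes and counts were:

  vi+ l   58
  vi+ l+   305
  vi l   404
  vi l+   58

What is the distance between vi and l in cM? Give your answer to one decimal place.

14.1 cM

The recombinant classes are vi+ l and vi l+: 58 + 58 = 116.
Recombination frequency = 116/825 = 0.1406 ≈ 14.1%, i.e. 14.1 cM.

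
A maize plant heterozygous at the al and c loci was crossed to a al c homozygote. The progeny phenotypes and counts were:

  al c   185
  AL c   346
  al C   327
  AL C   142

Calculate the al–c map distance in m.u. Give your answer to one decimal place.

The two most frequent classes, AL c (346) and al C (327), are the parental types, so the F1 was AL c / al C.
The recombinant classes are AL C and al c: 142 + 185 = 327.
Recombination frequency = 327/1000 = 0.3270 ≈ 32.7%, i.e. 32.7 m.u.

32.7 m.u.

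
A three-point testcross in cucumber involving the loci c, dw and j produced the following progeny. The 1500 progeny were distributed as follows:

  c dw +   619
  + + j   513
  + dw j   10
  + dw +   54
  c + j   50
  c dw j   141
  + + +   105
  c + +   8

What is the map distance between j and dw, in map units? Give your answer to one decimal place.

The two most frequent reciprocal classes, + + j and c dw +, are the parental types, so the F1 was + + j / c dw +.
The two rarest classes, + dw j and c + +, are the double crossovers. Comparing them with the parentals, only the dw allele has switched, so dw is the middle locus and the order is j – dw – c.
Crossovers in the j–dw interval produce the single-crossover classes + + + and c dw j (105 + 141 = 246) plus the double crossovers (18).
RF(j–dw) = (246 + 18) / 1500 = 264/1500 = 0.1760 → 17.6 map units.

17.6 map units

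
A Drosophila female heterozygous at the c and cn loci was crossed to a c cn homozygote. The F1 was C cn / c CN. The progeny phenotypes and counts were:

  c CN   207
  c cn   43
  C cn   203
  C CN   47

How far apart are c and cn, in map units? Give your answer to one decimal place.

The recombinant classes are C CN and c cn: 47 + 43 = 90.
Recombination frequency = 90/500 = 0.1800 ≈ 18.0%, i.e. 18.0 map units.

18.0 map units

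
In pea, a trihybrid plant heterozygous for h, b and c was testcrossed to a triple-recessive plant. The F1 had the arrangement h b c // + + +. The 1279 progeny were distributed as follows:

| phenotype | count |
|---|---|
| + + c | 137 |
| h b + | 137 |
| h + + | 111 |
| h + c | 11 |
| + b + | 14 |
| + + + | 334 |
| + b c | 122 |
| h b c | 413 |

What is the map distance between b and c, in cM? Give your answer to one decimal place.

The two rarest classes, h + c and + b +, are the double crossovers. Comparing them with the parentals, only the b allele has switched, so b is the middle locus and the order is h – b – c.
Crossovers in the b–c interval produce the single-crossover classes h b + and + + c (137 + 137 = 274) plus the double crossovers (25).
RF(b–c) = (274 + 25) / 1279 = 299/1279 = 0.2338 → 23.4 cM.

23.4 cM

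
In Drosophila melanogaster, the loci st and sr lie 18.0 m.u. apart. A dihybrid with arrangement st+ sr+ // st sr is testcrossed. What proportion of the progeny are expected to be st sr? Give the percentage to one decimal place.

A map distance of 18.0 m.u. corresponds to a recombination frequency of 0.180.
The F1 is st+ sr+ / st sr, so st sr is a parental gamete class with expected frequency (1 − r)/2 = 0.820/2 = 0.4100.
That is 0.4100 = 41.0% of the progeny.

41.0%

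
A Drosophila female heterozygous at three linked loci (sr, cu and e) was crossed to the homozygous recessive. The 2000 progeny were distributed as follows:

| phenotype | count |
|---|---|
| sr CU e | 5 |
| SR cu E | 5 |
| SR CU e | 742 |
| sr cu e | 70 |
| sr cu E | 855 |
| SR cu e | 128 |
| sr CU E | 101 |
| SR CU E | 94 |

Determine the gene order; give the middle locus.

sr

The two most frequent reciprocal classes, sr cu E and SR CU e, are the parental types, so the F1 was sr cu E / SR CU e.
The two rarest classes, SR cu E and sr CU e, are the double crossovers. Comparing them with the parentals, only the sr allele has switched, so sr is the middle locus and the order is cu – sr – e.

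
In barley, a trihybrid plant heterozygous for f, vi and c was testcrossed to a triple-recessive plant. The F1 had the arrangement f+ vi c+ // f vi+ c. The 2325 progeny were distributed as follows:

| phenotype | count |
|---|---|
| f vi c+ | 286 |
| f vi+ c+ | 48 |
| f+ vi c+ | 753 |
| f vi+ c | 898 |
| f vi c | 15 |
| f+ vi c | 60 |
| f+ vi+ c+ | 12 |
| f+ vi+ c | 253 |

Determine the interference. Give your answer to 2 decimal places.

0.18

The two rarest classes, f+ vi+ c+ and f vi c, are the double crossovers. Comparing them with the parentals, only the vi allele has switched, so vi is the middle locus and the order is c – vi – f.
c–vi: (108 + 27)/2325 = 0.0581; vi–f: (539 + 27)/2325 = 0.2434.
Expected DCO frequency = 0.0581 × 0.2434 ≈ 0.01414; observed = 27/2325 ≈ 0.01161.
Coefficient of coincidence = 0.01161/0.01414 ≈ 0.82; interference = 1 − 0.82 = 0.18.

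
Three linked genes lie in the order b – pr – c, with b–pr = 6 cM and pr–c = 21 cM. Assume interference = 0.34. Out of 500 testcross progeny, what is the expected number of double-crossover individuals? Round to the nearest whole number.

4

Map distances give recombination frequencies of 0.060 and 0.210 for the two intervals.
With interference 0.34 (so coincidence = 0.66), expected double-crossover frequency = 0.060 × 0.210 × 0.66 = 0.00832.
Expected number = 0.00832 × 500 = 4.16 ≈ 4.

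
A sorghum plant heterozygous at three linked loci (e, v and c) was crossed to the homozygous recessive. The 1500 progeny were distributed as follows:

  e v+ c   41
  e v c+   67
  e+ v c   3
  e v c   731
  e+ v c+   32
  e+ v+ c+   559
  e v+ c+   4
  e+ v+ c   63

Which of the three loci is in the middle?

The two most frequent reciprocal classes, e v c and e+ v+ c+, are the parental types, so the F1 was e v c / e+ v+ c+.
The two rarest classes, e+ v c and e v+ c+, are the double crossovers. Comparing them with the parentals, only the e allele has switched, so e is the middle locus and the order is v – e – c.

e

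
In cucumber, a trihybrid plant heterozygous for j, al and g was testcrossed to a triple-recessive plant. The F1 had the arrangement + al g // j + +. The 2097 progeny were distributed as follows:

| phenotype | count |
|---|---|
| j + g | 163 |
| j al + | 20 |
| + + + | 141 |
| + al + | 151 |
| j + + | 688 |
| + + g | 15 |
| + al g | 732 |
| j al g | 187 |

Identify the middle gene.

al

The two rarest classes, + + g and j al +, are the double crossovers. Comparing them with the parentals, only the al allele has switched, so al is the middle locus and the order is j – al – g.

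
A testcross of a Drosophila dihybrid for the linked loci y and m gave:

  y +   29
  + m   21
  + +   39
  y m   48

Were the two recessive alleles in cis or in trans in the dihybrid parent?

The two most frequent classes are + + (39) and y m (48); these are the parental (non-recombinant) types.
So the F1 carried + + on one chromosome and y m on the other — the recessive alleles are on the same chromosome (cis / coupling).

cis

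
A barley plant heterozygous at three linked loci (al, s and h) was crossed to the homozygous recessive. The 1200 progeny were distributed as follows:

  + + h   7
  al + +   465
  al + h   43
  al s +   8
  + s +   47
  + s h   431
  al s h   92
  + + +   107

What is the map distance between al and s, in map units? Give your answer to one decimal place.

17.8 map units

The two most frequent reciprocal classes, al + + and + s h, are the parental types, so the F1 was al + + / + s h.
The two rarest classes, al s + and + + h, are the double crossovers. Comparing them with the parentals, only the s allele has switched, so s is the middle locus and the order is h – s – al.
Crossovers in the s–al interval produce the single-crossover classes + + + and al s h (107 + 92 = 199) plus the double crossovers (15).
RF(s–al) = (199 + 15) / 1200 = 214/1200 = 0.1783 → 17.8 map units.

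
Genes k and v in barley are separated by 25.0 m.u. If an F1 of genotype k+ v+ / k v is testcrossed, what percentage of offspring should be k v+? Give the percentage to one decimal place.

12.5%

A map distance of 25.0 m.u. corresponds to a recombination frequency of 0.250.
The F1 is k+ v+ / k v, so k v+ is a recombinant gamete class with expected frequency r/2 = 0.250/2 = 0.1250.
That is 0.1250 = 12.5% of the progeny.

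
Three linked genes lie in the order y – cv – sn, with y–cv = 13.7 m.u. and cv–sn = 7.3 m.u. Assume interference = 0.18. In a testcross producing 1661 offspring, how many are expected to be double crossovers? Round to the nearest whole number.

Map distances give recombination frequencies of 0.137 and 0.073 for the two intervals.
With interference 0.18 (so coincidence = 0.82), expected double-crossover frequency = 0.137 × 0.073 × 0.82 = 0.00820.
Expected number = 0.00820 × 1661 = 13.62 ≈ 14.

14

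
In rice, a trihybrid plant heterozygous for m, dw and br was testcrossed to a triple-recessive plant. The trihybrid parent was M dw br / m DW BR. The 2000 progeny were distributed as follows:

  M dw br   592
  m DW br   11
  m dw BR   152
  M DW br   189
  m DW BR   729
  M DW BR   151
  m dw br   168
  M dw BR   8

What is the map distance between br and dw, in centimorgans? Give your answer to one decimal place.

The two rarest classes, M dw BR and m DW br, are the double crossovers. Comparing them with the parentals, only the br allele has switched, so br is the middle locus and the order is dw – br – m.
Crossovers in the dw–br interval produce the single-crossover classes M DW br and m dw BR (189 + 152 = 341) plus the double crossovers (19).
RF(dw–br) = (341 + 19) / 2000 = 360/2000 = 0.1800 → 18.0 centimorgans.

18.0 centimorgans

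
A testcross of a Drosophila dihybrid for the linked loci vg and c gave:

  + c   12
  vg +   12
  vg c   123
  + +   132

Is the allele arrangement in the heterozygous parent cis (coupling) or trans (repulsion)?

cis

The two most frequent classes are + + (132) and vg c (123); these are the parental (non-recombinant) types.
So the F1 carried + + on one chromosome and vg c on the other — the recessive alleles are on the same chromosome (cis / coupling).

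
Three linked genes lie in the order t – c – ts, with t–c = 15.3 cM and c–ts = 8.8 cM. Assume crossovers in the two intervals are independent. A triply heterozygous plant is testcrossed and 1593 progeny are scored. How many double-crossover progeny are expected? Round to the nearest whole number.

Map distances give recombination frequencies of 0.153 and 0.088 for the two intervals.
With no interference, expected double-crossover frequency = 0.153 × 0.088 = 0.01346.
Expected number = 0.01346 × 1593 = 21.45 ≈ 21.

21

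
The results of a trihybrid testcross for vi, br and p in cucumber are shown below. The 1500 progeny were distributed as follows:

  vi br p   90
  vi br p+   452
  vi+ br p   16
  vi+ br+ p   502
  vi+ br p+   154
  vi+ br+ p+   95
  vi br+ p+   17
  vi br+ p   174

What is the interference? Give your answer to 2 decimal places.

0.37

The two most frequent reciprocal classes, vi+ br+ p and vi br p+, are the parental types, so the F1 was vi+ br+ p / vi br p+.
The two rarest classes, vi+ br p and vi br+ p+, are the double crossovers. Comparing them with the parentals, only the br allele has switched, so br is the middle locus and the order is vi – br – p.
vi–br: (328 + 33)/1500 = 0.2407; br–p: (185 + 33)/1500 = 0.1453.
Expected DCO frequency = 0.2407 × 0.1453 ≈ 0.03497; observed = 33/1500 ≈ 0.02200.
Coefficient of coincidence = 0.02200/0.03497 ≈ 0.63; interference = 1 − 0.63 = 0.37.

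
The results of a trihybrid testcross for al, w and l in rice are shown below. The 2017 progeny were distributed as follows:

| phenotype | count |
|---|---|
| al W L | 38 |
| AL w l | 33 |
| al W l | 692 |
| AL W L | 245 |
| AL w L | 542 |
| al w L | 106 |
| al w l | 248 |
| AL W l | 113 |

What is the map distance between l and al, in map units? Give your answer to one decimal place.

14.4 map units

The two most frequent reciprocal classes, AL w L and al W l, are the parental types, so the F1 was AL w L / al W l.
The two rarest classes, AL w l and al W L, are the double crossovers. Comparing them with the parentals, only the l allele has switched, so l is the middle locus and the order is w – l – al.
Crossovers in the l–al interval produce the single-crossover classes al w L and AL W l (106 + 113 = 219) plus the double crossovers (71).
RF(l–al) = (219 + 71) / 2017 = 290/2017 = 0.1438 → 14.4 map units.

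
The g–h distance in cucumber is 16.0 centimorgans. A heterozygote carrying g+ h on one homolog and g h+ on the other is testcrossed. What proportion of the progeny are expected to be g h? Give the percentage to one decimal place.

8.0%

A map distance of 16.0 centimorgans corresponds to a recombination frequency of 0.160.
The F1 is g+ h / g h+, so g h is a recombinant gamete class with expected frequency r/2 = 0.160/2 = 0.0800.
That is 0.0800 = 8.0% of the progeny.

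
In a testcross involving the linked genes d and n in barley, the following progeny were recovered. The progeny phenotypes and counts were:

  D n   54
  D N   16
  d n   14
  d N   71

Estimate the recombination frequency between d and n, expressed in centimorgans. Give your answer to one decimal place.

19.4 centimorgans

The two most frequent classes, D n (54) and d N (71), are the parental types, so the F1 was D n / d N.
The recombinant classes are D N and d n: 16 + 14 = 30.
Recombination frequency = 30/155 = 0.1935 ≈ 19.4%, i.e. 19.4 centimorgans.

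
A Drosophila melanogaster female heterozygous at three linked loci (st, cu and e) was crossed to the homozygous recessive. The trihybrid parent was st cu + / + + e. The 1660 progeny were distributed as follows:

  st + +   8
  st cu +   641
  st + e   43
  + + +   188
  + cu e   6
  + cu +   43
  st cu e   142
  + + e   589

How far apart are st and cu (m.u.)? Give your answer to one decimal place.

6.0 m.u.

The two rarest classes, st + + and + cu e, are the double crossovers. Comparing them with the parentals, only the cu allele has switched, so cu is the middle locus and the order is st – cu – e.
Crossovers in the st–cu interval produce the single-crossover classes + cu + and st + e (43 + 43 = 86) plus the double crossovers (14).
RF(st–cu) = (86 + 14) / 1660 = 100/1660 = 0.0602 → 6.0 m.u.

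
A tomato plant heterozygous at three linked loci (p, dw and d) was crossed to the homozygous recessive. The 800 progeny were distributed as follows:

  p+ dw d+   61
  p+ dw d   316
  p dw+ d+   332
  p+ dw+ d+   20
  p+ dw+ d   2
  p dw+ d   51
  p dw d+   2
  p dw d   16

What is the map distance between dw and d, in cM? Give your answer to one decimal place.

The two most frequent reciprocal classes, p+ dw d and p dw+ d+, are the parental types, so the F1 was p+ dw d / p dw+ d+.
The two rarest classes, p+ dw+ d and p dw d+, are the double crossovers. Comparing them with the parentals, only the dw allele has switched, so dw is the middle locus and the order is d – dw – p.
Crossovers in the d–dw interval produce the single-crossover classes p+ dw d+ and p dw+ d (61 + 51 = 112) plus the double crossovers (4).
RF(d–dw) = (112 + 4) / 800 = 116/800 = 0.1450 → 14.5 cM.

14.5 cM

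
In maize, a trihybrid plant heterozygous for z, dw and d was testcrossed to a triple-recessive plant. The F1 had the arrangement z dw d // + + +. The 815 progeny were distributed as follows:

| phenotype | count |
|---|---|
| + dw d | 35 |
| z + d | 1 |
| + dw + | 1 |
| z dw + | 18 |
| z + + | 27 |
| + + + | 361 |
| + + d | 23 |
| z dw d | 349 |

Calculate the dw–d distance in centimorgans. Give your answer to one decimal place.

The two rarest classes, z + d and + dw +, are the double crossovers. Comparing them with the parentals, only the dw allele has switched, so dw is the middle locus and the order is z – dw – d.
Crossovers in the dw–d interval produce the single-crossover classes z dw + and + + d (18 + 23 = 41) plus the double crossovers (2).
RF(dw–d) = (41 + 2) / 815 = 43/815 = 0.0528 → 5.3 centimorgans.

5.3 centimorgans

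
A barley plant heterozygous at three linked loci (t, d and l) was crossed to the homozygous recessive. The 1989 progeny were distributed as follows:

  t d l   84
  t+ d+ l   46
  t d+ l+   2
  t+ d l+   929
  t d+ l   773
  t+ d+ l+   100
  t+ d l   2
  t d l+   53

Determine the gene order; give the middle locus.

l

The two most frequent reciprocal classes, t d+ l and t+ d l+, are the parental types, so the F1 was t d+ l / t+ d l+.
The two rarest classes, t d+ l+ and t+ d l, are the double crossovers. Comparing them with the parentals, only the l allele has switched, so l is the middle locus and the order is d – l – t.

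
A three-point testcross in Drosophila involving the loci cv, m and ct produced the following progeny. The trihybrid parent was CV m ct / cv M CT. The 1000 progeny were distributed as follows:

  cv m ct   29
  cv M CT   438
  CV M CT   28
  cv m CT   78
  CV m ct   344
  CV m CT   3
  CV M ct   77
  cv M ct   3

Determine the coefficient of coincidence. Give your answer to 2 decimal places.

0.59

The two rarest classes, CV m CT and cv M ct, are the double crossovers. Comparing them with the parentals, only the ct allele has switched, so ct is the middle locus and the order is cv – ct – m.
cv–ct: (57 + 6)/1000 = 0.0630; ct–m: (155 + 6)/1000 = 0.1610.
Expected DCO frequency = 0.0630 × 0.1610 ≈ 0.01014; observed = 6/1000 ≈ 0.00600.
Coefficient of coincidence = 0.00600/0.01014 ≈ 0.59.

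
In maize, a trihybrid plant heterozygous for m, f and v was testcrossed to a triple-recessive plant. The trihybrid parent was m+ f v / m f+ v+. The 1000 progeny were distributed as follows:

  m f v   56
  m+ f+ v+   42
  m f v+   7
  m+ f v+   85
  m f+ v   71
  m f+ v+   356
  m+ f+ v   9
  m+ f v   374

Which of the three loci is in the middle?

f

The two rarest classes, m+ f+ v and m f v+, are the double crossovers. Comparing them with the parentals, only the f allele has switched, so f is the middle locus and the order is v – f – m.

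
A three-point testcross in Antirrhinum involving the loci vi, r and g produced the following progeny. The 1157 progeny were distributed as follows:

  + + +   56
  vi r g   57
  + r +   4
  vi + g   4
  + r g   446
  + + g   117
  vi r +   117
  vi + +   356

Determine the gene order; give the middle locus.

The two most frequent reciprocal classes, + r g and vi + +, are the parental types, so the F1 was + r g / vi + +.
The two rarest classes, + r + and vi + g, are the double crossovers. Comparing them with the parentals, only the g allele has switched, so g is the middle locus and the order is r – g – vi.

g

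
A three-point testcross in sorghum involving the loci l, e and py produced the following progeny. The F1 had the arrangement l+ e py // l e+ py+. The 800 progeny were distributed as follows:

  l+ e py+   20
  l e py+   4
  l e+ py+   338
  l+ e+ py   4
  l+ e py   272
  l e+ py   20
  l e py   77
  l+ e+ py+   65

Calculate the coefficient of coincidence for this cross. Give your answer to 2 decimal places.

The two rarest classes, l+ e+ py and l e py+, are the double crossovers. Comparing them with the parentals, only the e allele has switched, so e is the middle locus and the order is py – e – l.
py–e: (40 + 8)/800 = 0.0600; e–l: (142 + 8)/800 = 0.1875.
Expected DCO frequency = 0.0600 × 0.1875 ≈ 0.01125; observed = 8/800 ≈ 0.01000.
Coefficient of coincidence = 0.01000/0.01125 ≈ 0.89.

0.89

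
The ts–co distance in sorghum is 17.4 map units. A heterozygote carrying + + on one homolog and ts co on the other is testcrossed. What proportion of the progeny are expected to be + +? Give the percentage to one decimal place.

41.3%

A map distance of 17.4 map units corresponds to a recombination frequency of 0.174.
The F1 is + + / ts co, so + + is a parental gamete class with expected frequency (1 − r)/2 = 0.826/2 = 0.4130.
That is 0.4130 = 41.3% of the progeny.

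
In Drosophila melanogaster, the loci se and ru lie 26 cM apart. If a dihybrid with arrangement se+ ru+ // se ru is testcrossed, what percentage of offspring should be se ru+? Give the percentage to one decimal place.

A map distance of 26 cM corresponds to a recombination frequency of 0.260.
The F1 is se+ ru+ / se ru, so se ru+ is a recombinant gamete class with expected frequency r/2 = 0.260/2 = 0.1300.
That is 0.1300 = 13.0% of the progeny.

13.0%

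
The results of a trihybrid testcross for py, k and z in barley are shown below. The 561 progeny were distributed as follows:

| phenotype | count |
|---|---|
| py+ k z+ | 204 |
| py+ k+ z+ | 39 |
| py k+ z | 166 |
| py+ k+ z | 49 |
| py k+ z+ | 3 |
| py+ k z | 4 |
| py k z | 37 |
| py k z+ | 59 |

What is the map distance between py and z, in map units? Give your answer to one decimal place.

The two most frequent reciprocal classes, py k+ z and py+ k z+, are the parental types, so the F1 was py k+ z / py+ k z+.
The two rarest classes, py k+ z+ and py+ k z, are the double crossovers. Comparing them with the parentals, only the z allele has switched, so z is the middle locus and the order is k – z – py.
Crossovers in the z–py interval produce the single-crossover classes py+ k+ z and py k z+ (49 + 59 = 108) plus the double crossovers (7).
RF(z–py) = (108 + 7) / 561 = 115/561 = 0.2050 → 20.5 map units.

20.5 map units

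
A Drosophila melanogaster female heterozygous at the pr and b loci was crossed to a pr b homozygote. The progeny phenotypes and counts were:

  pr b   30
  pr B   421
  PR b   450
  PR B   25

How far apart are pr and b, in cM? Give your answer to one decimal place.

5.9 cM

The two most frequent classes, PR b (450) and pr B (421), are the parental types, so the F1 was PR b / pr B.
The recombinant classes are PR B and pr b: 25 + 30 = 55.
Recombination frequency = 55/926 = 0.0594 ≈ 5.9%, i.e. 5.9 cM.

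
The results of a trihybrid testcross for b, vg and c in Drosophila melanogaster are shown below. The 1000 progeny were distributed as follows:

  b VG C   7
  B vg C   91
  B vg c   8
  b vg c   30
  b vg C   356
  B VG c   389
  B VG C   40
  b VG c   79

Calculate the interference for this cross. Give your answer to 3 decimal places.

0.046

The two most frequent reciprocal classes, B VG c and b vg C, are the parental types, so the F1 was B VG c / b vg C.
The two rarest classes, B vg c and b VG C, are the double crossovers. Comparing them with the parentals, only the vg allele has switched, so vg is the middle locus and the order is c – vg – b.
c–vg: (70 + 15)/1000 = 0.0850; vg–b: (170 + 15)/1000 = 0.1850.
Expected DCO frequency = 0.0850 × 0.1850 ≈ 0.01572; observed = 15/1000 ≈ 0.01500.
Coefficient of coincidence = 0.01500/0.01572 ≈ 0.954; interference = 1 − 0.954 = 0.046.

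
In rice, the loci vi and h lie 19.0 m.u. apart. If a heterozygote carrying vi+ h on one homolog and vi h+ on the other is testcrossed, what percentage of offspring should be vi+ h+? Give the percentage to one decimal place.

A map distance of 19.0 m.u. corresponds to a recombination frequency of 0.190.
The F1 is vi+ h / vi h+, so vi+ h+ is a recombinant gamete class with expected frequency r/2 = 0.190/2 = 0.0950.
That is 0.0950 = 9.5% of the progeny.

9.5%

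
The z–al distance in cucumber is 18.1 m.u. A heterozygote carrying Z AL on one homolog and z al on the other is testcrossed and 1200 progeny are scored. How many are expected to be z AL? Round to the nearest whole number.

109

A map distance of 18.1 m.u. corresponds to a recombination frequency of 0.181.
The F1 is Z AL / z al, so z AL is a recombinant gamete class with expected frequency r/2 = 0.181/2 = 0.0905.
Expected number = 0.0905 × 1200 = 108.60 ≈ 109.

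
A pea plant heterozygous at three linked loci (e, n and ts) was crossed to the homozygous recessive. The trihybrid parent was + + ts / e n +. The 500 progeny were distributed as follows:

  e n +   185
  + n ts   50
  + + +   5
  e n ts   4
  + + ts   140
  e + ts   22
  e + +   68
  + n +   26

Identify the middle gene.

The two rarest classes, + + + and e n ts, are the double crossovers. Comparing them with the parentals, only the ts allele has switched, so ts is the middle locus and the order is e – ts – n.

ts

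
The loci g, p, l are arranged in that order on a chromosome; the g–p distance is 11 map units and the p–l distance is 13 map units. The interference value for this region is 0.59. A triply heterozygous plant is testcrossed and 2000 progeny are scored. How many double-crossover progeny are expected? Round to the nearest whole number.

12

Map distances give recombination frequencies of 0.110 and 0.130 for the two intervals.
With interference 0.59 (so coincidence = 0.41), expected double-crossover frequency = 0.110 × 0.130 × 0.41 = 0.00586.
Expected number = 0.00586 × 2000 = 11.73 ≈ 12.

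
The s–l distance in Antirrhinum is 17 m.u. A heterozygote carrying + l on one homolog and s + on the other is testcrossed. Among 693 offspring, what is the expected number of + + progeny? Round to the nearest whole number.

59

A map distance of 17 m.u. corresponds to a recombination frequency of 0.170.
The F1 is + l / s +, so + + is a recombinant gamete class with expected frequency r/2 = 0.170/2 = 0.0850.
Expected number = 0.0850 × 693 = 58.91 ≈ 59.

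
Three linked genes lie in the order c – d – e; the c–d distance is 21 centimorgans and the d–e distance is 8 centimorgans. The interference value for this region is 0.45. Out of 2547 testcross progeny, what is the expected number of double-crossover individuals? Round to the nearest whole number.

Map distances give recombination frequencies of 0.210 and 0.080 for the two intervals.
With interference 0.45 (so coincidence = 0.55), expected double-crossover frequency = 0.210 × 0.080 × 0.55 = 0.00924.
Expected number = 0.00924 × 2547 = 23.53 ≈ 24.

24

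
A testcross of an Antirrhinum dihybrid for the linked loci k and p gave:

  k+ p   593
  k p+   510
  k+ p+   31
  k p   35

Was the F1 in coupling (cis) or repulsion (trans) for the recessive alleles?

The two most frequent classes are k+ p (593) and k p+ (510); these are the parental (non-recombinant) types.
So the F1 carried k+ p on one chromosome and k p+ on the other — the recessive alleles are on opposite chromosomes (trans / repulsion).

trans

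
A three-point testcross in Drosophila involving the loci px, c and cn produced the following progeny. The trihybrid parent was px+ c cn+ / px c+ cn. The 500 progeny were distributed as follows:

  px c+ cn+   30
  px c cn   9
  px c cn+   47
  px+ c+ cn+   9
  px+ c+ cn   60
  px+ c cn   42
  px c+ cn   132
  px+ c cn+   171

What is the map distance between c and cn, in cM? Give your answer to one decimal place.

The two rarest classes, px+ c+ cn+ and px c cn, are the double crossovers. Comparing them with the parentals, only the c allele has switched, so c is the middle locus and the order is cn – c – px.
Crossovers in the cn–c interval produce the single-crossover classes px+ c cn and px c+ cn+ (42 + 30 = 72) plus the double crossovers (18).
RF(cn–c) = (72 + 18) / 500 = 90/500 = 0.1800 → 18.0 cM.

18.0 cM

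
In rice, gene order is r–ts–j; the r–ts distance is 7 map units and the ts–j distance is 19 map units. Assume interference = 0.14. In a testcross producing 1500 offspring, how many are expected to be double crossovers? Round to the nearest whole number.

Map distances give recombination frequencies of 0.070 and 0.190 for the two intervals.
With interference 0.14 (so coincidence = 0.86), expected double-crossover frequency = 0.070 × 0.190 × 0.86 = 0.01144.
Expected number = 0.01144 × 1500 = 17.16 ≈ 17.

17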